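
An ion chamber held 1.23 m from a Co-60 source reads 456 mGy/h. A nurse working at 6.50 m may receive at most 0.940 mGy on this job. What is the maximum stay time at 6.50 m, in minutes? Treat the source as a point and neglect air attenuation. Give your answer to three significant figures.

3.45 min

Using I₁d₁² = I₂d₂², rate at 6.50 m:
(1.23/6.50)² = 0.03581, so 456 × 0.03581 = 16.33 mGy/h.
Stay time = 0.940 mGy ÷ 16.33 mGy/h = 0.05756 h = 3.454 min.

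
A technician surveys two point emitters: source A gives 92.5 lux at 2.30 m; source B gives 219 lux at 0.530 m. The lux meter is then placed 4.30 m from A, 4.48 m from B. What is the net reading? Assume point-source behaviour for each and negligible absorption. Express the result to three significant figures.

Each source contributes Iᵢ·(dᵢ/rᵢ)²; contributions add.
A: 92.5 × (2.30/4.30)² = 26.46 lux
B: 219 × (0.530/4.48)² = 3.065 lux
Total = 26.46 + 3.065 = 29.53 lux.

29.5 lux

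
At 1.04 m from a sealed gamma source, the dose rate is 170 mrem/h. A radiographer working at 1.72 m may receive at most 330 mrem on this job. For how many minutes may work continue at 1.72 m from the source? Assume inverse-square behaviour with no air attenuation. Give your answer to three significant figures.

Since intensity falls as 1/r², rate at 1.72 m:
(1.04/1.72)² = 0.3656, so 170 × 0.3656 = 62.15 mrem/h.
Stay time = 330 mrem ÷ 62.15 mrem/h = 5.310 h = 318.6 min.

319 min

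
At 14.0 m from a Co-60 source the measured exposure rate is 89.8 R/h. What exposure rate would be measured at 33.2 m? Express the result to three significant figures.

By the inverse-square law, scaling from 14.0 m to 33.2 m:
(14.0/33.2)² = 0.1778, so 89.8 × 0.1778 = 15.97 R/h.

16.0 R/h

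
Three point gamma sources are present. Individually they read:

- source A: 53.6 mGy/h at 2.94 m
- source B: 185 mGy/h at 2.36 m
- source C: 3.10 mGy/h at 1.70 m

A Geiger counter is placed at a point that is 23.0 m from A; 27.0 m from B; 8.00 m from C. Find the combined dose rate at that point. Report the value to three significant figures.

Each source contributes Iᵢ·(dᵢ/rᵢ)²; contributions add.
A: 53.6 × (2.94/23.0)² = 0.8758 mGy/h
B: 185 × (2.36/27.0)² = 1.413 mGy/h
C: 3.10 × (1.70/8.00)² = 0.1400 mGy/h
Total = 0.8758 + 1.413 + 0.1400 = 2.429 mGy/h.

2.43 mGy/h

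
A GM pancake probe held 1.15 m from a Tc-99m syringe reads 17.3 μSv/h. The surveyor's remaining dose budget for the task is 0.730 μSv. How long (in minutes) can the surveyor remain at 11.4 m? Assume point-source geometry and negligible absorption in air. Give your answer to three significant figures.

Since intensity falls as 1/r², rate at 11.4 m:
(1.15/11.4)² = 0.01018, so 17.3 × 0.01018 = 0.1761 μSv/h.
Stay time = 0.730 μSv ÷ 0.1761 μSv/h = 4.145 h = 248.7 min.

249 min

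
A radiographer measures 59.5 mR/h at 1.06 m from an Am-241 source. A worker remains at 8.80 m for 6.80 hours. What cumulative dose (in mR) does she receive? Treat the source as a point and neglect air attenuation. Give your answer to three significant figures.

5.87 mR

Intensity scales as (d₁/d₂)², so rate at 8.80 m:
(1.06/8.80)² = 0.01451, so 59.5 × 0.01451 = 0.8633 mR/h.
Dose = rate × time = 0.8633 mR/h × 6.800 h = 5.870 mR.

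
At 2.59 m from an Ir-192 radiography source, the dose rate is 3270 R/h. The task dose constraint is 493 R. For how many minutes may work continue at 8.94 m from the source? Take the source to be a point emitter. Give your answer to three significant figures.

Using I₁d₁² = I₂d₂², rate at 8.94 m:
(2.59/8.94)² = 0.08393, so 3270 × 0.08393 = 274.5 R/h.
Stay time = 493 R ÷ 274.5 R/h = 1.796 h = 107.8 min.

108 min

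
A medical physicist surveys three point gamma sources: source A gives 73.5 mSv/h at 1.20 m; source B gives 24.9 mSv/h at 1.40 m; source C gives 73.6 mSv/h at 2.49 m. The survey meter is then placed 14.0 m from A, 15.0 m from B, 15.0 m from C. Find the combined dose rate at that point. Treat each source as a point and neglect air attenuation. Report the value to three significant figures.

Each source contributes Iᵢ·(dᵢ/rᵢ)²; contributions add.
A: 73.5 × (1.20/14.0)² = 0.5400 mSv/h
B: 24.9 × (1.40/15.0)² = 0.2169 mSv/h
C: 73.6 × (2.49/15.0)² = 2.028 mSv/h
Total = 0.5400 + 0.2169 + 2.028 = 2.785 mSv/h.

2.79 mSv/h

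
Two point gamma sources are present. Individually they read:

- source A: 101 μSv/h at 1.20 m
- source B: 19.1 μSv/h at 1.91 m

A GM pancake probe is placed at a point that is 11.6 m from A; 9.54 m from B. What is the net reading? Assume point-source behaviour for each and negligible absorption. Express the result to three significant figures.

Each source contributes Iᵢ·(dᵢ/rᵢ)²; contributions add.
A: 101 × (1.20/11.6)² = 1.081 μSv/h
B: 19.1 × (1.91/9.54)² = 0.7656 μSv/h
Total = 1.081 + 0.7656 = 1.847 μSv/h.

1.85 μSv/h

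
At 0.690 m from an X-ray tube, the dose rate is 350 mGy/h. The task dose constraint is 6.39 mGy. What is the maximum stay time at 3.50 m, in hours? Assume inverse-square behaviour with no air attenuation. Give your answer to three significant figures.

0.470 h

Since intensity falls as 1/r², rate at 3.50 m:
350 × (0.690/3.50)² = 350 × 0.03887 = 13.60 mGy/h.
Stay time = 6.39 mGy ÷ 13.60 mGy/h = 0.4699 h.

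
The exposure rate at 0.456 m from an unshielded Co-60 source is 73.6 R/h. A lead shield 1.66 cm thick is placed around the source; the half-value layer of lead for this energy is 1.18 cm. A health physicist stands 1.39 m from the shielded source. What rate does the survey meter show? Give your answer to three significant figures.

Distance alone: (0.456/1.39)² = 0.1076, so 73.6 × 0.1076 = 7.919 R/h.
Shield: 1.66/1.18 = 1.407 half-value layers → attenuation 2^(−1.407) = 0.3771.
Combined: 7.919 × 0.3771 = 2.986 R/h.

2.99 R/h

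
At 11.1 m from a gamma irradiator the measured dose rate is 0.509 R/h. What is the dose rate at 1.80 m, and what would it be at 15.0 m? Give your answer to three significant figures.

Since intensity falls as 1/r²,
At 1.80 m: (11.1/1.80)² = 38.03, so 0.509 × 38.03 = 19.36 R/h
At 15.0 m: 19.36 × (1.80/15.0)² = 19.36 × 0.01440 = 0.2788 R/h.

19.4 R/h; 0.279 R/h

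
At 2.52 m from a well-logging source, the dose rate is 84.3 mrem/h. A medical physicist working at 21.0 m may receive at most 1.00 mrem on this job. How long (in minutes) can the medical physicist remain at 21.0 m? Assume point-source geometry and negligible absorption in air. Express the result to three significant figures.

Since intensity falls as 1/r², rate at 21.0 m:
84.3 × (2.52/21.0)² = 84.3 × 0.01440 = 1.214 mrem/h.
Stay time = 1.00 mrem ÷ 1.214 mrem/h = 0.8237 h = 49.42 min.

49.4 min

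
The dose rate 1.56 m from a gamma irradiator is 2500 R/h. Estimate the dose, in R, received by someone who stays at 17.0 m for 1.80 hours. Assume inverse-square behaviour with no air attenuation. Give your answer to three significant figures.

Since intensity falls as 1/r², rate at 17.0 m:
2500 × (1.56/17.0)² = 2500 × 0.008421 = 21.05 R/h.
Dose = rate × time = 21.05 R/h × 1.800 h = 37.89 R.

37.9 R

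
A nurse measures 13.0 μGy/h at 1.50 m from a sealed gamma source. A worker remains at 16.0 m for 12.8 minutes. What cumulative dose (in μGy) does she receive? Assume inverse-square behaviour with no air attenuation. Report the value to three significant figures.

0.0244 μGy

Using I₁d₁² = I₂d₂², rate at 16.0 m:
(1.50/16.0)² = 0.008789, so 13.0 × 0.008789 = 0.1143 μGy/h.
Dose = rate × time = 0.1143 μGy/h × 0.2133 h = 0.02438 μGy.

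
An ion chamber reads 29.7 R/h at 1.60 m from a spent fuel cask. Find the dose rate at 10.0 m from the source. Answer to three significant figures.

Using I₁d₁² = I₂d₂², the rate at 10.0 m is
(1.60/10.0)² = 0.02560, so 29.7 × 0.02560 = 0.7603 R/h.

0.760 R/h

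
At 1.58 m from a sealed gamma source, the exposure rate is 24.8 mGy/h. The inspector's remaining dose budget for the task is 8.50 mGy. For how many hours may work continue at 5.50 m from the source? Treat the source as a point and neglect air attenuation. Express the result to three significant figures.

4.15 h

Since intensity falls as 1/r², rate at 5.50 m:
(1.58/5.50)² = 0.08253, so 24.8 × 0.08253 = 2.047 mGy/h.
Stay time = 8.50 mGy ÷ 2.047 mGy/h = 4.152 h.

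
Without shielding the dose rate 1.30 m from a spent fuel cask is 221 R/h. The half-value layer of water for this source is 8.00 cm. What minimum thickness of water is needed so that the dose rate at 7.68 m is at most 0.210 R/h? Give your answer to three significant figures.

At 7.68 m, distance alone gives (1.30/7.68)² = 0.02865, so 221 × 0.02865 = 6.332 R/h.
Further attenuation needed: 6.332/0.210 = 30.15.
n = log₂(30.15) = 4.914 half-value layers.
Thickness = 4.914 × 8.00 cm = 39.31 cm.

39.3 cm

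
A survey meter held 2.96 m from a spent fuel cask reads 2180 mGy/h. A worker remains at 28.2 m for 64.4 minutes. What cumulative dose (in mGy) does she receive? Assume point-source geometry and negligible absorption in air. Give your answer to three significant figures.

By the inverse-square law, rate at 28.2 m:
2180 × (2.96/28.2)² = 2180 × 0.01102 = 24.02 mGy/h.
Dose = rate × time = 24.02 mGy/h × 1.073 h = 25.77 mGy.

25.8 mGy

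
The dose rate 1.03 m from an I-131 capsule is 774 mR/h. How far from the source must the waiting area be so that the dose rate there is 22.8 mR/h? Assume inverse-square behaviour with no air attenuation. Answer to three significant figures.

6.00 m

Since intensity falls as 1/r², d₂ = d₁·√(I₁/I₂).
I₁/I₂ = 774/22.8 = 33.95, so d₂ = 1.03 × √33.95 = 6.001 m.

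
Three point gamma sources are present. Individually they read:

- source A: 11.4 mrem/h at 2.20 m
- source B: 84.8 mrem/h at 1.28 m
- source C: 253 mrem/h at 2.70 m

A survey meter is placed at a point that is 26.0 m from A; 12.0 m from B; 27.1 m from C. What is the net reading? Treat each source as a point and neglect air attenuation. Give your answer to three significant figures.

3.56 mrem/h

Each source contributes Iᵢ·(dᵢ/rᵢ)²; contributions add.
A: 11.4 × (2.20/26.0)² = 0.08162 mrem/h
B: 84.8 × (1.28/12.0)² = 0.9648 mrem/h
C: 253 × (2.70/27.1)² = 2.511 mrem/h
Total = 0.08162 + 0.9648 + 2.511 = 3.557 mrem/h.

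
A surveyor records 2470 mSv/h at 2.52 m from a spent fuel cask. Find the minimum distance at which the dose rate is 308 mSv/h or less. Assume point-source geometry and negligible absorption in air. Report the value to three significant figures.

7.14 m

Intensity scales as (d₁/d₂)², so d₂ = d₁·√(I₁/I₂).
I₁/I₂ = 2470/308 = 8.019, so d₂ = 2.52 × √8.019 = 7.136 m.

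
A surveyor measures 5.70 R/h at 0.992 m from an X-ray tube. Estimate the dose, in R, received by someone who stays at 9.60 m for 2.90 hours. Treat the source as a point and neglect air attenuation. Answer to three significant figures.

0.177 R

Applying the 1/r² law, rate at 9.60 m:
5.70 × (0.992/9.60)² = 5.70 × 0.01068 = 0.06088 R/h.
Dose = rate × time = 0.06088 R/h × 2.900 h = 0.1766 R.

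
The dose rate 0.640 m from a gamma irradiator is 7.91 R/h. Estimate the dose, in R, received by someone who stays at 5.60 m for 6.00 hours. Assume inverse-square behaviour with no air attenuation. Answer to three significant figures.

Intensity scales as (d₁/d₂)², so rate at 5.60 m:
(0.640/5.60)² = 0.01306, so 7.91 × 0.01306 = 0.1033 R/h.
Dose = rate × time = 0.1033 R/h × 6.000 h = 0.6198 R.

0.620 R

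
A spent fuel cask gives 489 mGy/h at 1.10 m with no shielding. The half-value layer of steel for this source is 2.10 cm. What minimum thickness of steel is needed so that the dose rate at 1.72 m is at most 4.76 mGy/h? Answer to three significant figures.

11.3 cm

At 1.72 m, distance alone gives 489 × (1.10/1.72)² = 489 × 0.4090 = 200.0 mGy/h.
Further attenuation needed: 200.0/4.76 = 42.02.
n = log₂(42.02) = 5.393 half-value layers.
Thickness = 5.393 × 2.10 cm = 11.33 cm.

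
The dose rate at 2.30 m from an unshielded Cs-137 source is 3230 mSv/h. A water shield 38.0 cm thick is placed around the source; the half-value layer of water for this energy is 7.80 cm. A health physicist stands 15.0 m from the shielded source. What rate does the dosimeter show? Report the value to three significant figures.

Distance alone: 3230 × (2.30/15.0)² = 3230 × 0.02351 = 75.94 mSv/h.
Shield: 38.0/7.80 = 4.872 half-value layers → attenuation 2^(−4.872) = 0.03415.
Combined: 75.94 × 0.03415 = 2.593 mSv/h.

2.59 mSv/h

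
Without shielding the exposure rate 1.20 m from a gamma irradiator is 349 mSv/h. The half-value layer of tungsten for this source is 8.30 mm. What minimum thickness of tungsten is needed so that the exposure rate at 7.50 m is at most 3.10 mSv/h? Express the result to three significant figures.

12.7 mm

At 7.50 m, distance alone gives 349 × (1.20/7.50)² = 349 × 0.02560 = 8.934 mSv/h.
Further attenuation needed: 8.934/3.10 = 2.882.
n = log₂(2.882) = 1.527 half-value layers.
Thickness = 1.527 × 8.30 mm = 12.67 mm.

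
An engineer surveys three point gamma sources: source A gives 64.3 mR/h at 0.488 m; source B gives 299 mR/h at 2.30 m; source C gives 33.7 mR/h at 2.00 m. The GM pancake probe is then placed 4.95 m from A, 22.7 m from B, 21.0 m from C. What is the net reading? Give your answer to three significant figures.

Each source contributes Iᵢ·(dᵢ/rᵢ)²; contributions add.
A: 64.3 × (0.488/4.95)² = 0.6249 mR/h
B: 299 × (2.30/22.7)² = 3.070 mR/h
C: 33.7 × (2.00/21.0)² = 0.3057 mR/h
Total = 0.6249 + 3.070 + 0.3057 = 4.001 mR/h.

4.00 mR/h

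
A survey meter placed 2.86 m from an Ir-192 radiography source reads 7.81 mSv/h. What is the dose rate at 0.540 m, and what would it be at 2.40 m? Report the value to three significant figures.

219 mSv/h; 11.1 mSv/h

Since intensity falls as 1/r²,
At 0.540 m: 7.81 × (2.86/0.540)² = 7.81 × 28.05 = 219.1 mSv/h
At 2.40 m: (0.540/2.40)² = 0.05063, so 219.1 × 0.05063 = 11.09 mSv/h.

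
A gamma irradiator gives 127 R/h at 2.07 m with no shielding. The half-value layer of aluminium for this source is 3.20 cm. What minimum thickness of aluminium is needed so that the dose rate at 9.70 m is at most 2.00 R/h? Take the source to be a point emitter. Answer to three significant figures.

At 9.70 m, distance alone gives 127 × (2.07/9.70)² = 127 × 0.04554 = 5.784 R/h.
Further attenuation needed: 5.784/2.00 = 2.892.
n = log₂(2.892) = 1.532 half-value layers.
Thickness = 1.532 × 3.20 cm = 4.902 cm.

4.90 cm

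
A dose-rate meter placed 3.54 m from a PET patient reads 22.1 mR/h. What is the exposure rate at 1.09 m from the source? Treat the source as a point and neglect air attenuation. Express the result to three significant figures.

233 mR/h

Intensity scales as (d₁/d₂)², so scaling from 3.54 m to 1.09 m:
(3.54/1.09)² = 10.55, so 22.1 × 10.55 = 233.2 mR/h.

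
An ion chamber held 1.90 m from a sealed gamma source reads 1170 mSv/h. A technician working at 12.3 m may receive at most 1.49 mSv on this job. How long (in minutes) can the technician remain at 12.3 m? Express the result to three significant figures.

3.20 min

Using I₁d₁² = I₂d₂², rate at 12.3 m:
(1.90/12.3)² = 0.02386, so 1170 × 0.02386 = 27.92 mSv/h.
Stay time = 1.49 mSv ÷ 27.92 mSv/h = 0.05337 h = 3.202 min.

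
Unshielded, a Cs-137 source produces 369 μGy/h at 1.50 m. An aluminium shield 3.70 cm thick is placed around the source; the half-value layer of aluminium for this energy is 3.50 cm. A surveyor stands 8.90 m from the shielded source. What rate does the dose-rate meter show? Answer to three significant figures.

5.04 μGy/h

Distance alone: (1.50/8.90)² = 0.02841, so 369 × 0.02841 = 10.48 μGy/h.
Shield: 3.70/3.50 = 1.057 half-value layers → attenuation 2^(−1.057) = 0.4806.
Combined: 10.48 × 0.4806 = 5.037 μGy/h.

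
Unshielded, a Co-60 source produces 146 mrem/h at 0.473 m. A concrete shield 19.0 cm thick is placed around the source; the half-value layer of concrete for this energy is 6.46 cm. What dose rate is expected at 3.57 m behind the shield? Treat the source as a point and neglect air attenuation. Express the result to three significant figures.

0.334 mrem/h

Distance alone: (0.473/3.57)² = 0.01755, so 146 × 0.01755 = 2.562 mrem/h.
Shield: 19.0/6.46 = 2.941 half-value layers → attenuation 2^(−2.941) = 0.1302.
Combined: 2.562 × 0.1302 = 0.3336 mrem/h.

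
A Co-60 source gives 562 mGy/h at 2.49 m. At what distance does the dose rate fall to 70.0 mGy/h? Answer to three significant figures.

Intensity scales as (d₁/d₂)², so d₂ = d₁·√(I₁/I₂).
I₁/I₂ = 562/70.0 = 8.029, so d₂ = 2.49 × √8.029 = 7.056 m.

7.06 m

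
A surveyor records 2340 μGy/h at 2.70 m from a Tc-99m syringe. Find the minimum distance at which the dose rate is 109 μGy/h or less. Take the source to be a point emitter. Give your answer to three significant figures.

12.5 m

Using I₁d₁² = I₂d₂², d₂ = d₁·√(I₁/I₂).
I₁/I₂ = 2340/109 = 21.47, so d₂ = 2.70 × √21.47 = 12.51 m.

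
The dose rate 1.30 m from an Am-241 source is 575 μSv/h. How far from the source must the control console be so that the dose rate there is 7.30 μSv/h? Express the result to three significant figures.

11.5 m

Intensity scales as (d₁/d₂)², so d₂ = d₁·√(I₁/I₂).
I₁/I₂ = 575/7.30 = 78.77, so d₂ = 1.30 × √78.77 = 11.54 m.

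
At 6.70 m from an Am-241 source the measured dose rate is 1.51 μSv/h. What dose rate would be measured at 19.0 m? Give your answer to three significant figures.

0.188 μSv/h

Using I₁d₁² = I₂d₂², scaling from 6.70 m to 19.0 m:
1.51 × (6.70/19.0)² = 1.51 × 0.1243 = 0.1877 μSv/h.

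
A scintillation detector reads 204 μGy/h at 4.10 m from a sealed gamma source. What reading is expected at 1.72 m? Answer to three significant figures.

1160 μGy/h

Since intensity falls as 1/r², the rate at 1.72 m is
204 × (4.10/1.72)² = 204 × 5.682 = 1159 μGy/h.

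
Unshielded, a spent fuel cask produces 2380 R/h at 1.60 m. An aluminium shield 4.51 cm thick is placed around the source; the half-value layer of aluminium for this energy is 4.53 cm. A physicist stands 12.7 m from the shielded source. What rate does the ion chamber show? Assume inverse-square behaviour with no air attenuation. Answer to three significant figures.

Distance alone: (1.60/12.7)² = 0.01587, so 2380 × 0.01587 = 37.77 R/h.
Shield: 4.51/4.53 = 0.9956 half-value layers → attenuation 2^(−0.9956) = 0.5015.
Combined: 37.77 × 0.5015 = 18.94 R/h.

18.9 R/h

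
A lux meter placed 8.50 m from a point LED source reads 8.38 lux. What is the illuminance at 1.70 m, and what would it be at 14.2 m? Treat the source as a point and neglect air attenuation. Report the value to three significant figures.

210 lux; 3.00 lux

By the inverse-square law,
At 1.70 m: 8.38 × (8.50/1.70)² = 8.38 × 25.00 = 209.5 lux
At 14.2 m: 209.5 × (1.70/14.2)² = 209.5 × 0.01433 = 3.002 lux.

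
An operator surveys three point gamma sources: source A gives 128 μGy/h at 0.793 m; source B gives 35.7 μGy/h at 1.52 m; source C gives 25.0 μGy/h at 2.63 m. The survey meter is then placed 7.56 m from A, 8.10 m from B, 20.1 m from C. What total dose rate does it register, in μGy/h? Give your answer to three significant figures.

Each source contributes Iᵢ·(dᵢ/rᵢ)²; contributions add.
A: 128 × (0.793/7.56)² = 1.408 μGy/h
B: 35.7 × (1.52/8.10)² = 1.257 μGy/h
C: 25.0 × (2.63/20.1)² = 0.4280 μGy/h
Total = 1.408 + 1.257 + 0.4280 = 3.093 μGy/h.

3.09 μGy/h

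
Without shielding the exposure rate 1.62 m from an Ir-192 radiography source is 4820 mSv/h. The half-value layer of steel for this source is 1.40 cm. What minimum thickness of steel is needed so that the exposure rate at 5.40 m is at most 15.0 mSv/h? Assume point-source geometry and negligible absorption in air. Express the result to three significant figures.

6.80 cm

At 5.40 m, distance alone gives 4820 × (1.62/5.40)² = 4820 × 0.09000 = 433.8 mSv/h.
Further attenuation needed: 433.8/15.0 = 28.92.
n = log₂(28.92) = 4.854 half-value layers.
Thickness = 4.854 × 1.40 cm = 6.796 cm.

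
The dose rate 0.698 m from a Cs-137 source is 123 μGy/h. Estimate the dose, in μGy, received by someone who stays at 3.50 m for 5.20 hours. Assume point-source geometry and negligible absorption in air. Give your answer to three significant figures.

25.4 μGy

Since intensity falls as 1/r², rate at 3.50 m:
123 × (0.698/3.50)² = 123 × 0.03977 = 4.892 μGy/h.
Dose = rate × time = 4.892 μGy/h × 5.200 h = 25.44 μGy.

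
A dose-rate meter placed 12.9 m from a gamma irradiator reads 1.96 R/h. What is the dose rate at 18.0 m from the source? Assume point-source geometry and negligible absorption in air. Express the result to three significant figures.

1.01 R/h

Applying the 1/r² law, scaling from 12.9 m to 18.0 m:
(12.9/18.0)² = 0.5136, so 1.96 × 0.5136 = 1.007 R/h.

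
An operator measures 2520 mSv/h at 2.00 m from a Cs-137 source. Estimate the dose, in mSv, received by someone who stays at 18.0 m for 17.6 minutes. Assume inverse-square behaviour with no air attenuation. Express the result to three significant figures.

Using I₁d₁² = I₂d₂², rate at 18.0 m:
(2.00/18.0)² = 0.01235, so 2520 × 0.01235 = 31.12 mSv/h.
Dose = rate × time = 31.12 mSv/h × 0.2933 h = 9.127 mSv.

9.13 mSv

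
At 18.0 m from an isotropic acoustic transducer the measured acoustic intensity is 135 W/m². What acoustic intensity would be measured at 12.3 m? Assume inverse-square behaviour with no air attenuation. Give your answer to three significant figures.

289 W/m²

Since intensity falls as 1/r², scaling from 18.0 m to 12.3 m:
135 × (18.0/12.3)² = 135 × 2.142 = 289.2 W/m².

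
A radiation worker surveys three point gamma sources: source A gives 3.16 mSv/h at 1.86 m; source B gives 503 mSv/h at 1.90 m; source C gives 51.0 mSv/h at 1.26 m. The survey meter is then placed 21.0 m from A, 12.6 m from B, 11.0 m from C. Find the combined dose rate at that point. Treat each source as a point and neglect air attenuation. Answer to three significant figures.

Each source contributes Iᵢ·(dᵢ/rᵢ)²; contributions add.
A: 3.16 × (1.86/21.0)² = 0.02479 mSv/h
B: 503 × (1.90/12.6)² = 11.44 mSv/h
C: 51.0 × (1.26/11.0)² = 0.6692 mSv/h
Total = 0.02479 + 11.44 + 0.6692 = 12.13 mSv/h.

12.1 mSv/h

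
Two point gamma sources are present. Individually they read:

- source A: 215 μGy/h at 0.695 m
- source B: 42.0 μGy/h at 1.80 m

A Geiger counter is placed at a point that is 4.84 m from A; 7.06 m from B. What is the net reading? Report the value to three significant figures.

7.16 μGy/h

By superposition, sum each source's inverse-square contribution:
A: 215 × (0.695/4.84)² = 4.433 μGy/h
B: 42.0 × (1.80/7.06)² = 2.730 μGy/h
Total = 4.433 + 2.730 = 7.163 μGy/h.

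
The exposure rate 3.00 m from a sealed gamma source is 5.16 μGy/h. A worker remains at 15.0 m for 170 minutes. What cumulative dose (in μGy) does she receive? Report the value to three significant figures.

Using I₁d₁² = I₂d₂², rate at 15.0 m:
(3.00/15.0)² = 0.04000, so 5.16 × 0.04000 = 0.2064 μGy/h.
Dose = rate × time = 0.2064 μGy/h × 2.833 h = 0.5847 μGy.

0.585 μGy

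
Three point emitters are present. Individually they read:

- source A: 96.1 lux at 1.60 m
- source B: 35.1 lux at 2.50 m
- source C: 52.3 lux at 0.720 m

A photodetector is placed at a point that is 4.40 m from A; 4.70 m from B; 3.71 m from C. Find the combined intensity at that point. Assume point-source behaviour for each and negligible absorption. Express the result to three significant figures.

By superposition, sum each source's inverse-square contribution:
A: 96.1 × (1.60/4.40)² = 12.71 lux
B: 35.1 × (2.50/4.70)² = 9.931 lux
C: 52.3 × (0.720/3.71)² = 1.970 lux
Total = 12.71 + 9.931 + 1.970 = 24.61 lux.

24.6 lux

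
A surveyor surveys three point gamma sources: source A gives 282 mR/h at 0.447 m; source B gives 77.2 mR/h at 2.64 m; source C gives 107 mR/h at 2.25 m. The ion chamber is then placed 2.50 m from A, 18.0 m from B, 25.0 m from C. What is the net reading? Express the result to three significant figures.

Each source contributes Iᵢ·(dᵢ/rᵢ)²; contributions add.
A: 282 × (0.447/2.50)² = 9.015 mR/h
B: 77.2 × (2.64/18.0)² = 1.661 mR/h
C: 107 × (2.25/25.0)² = 0.8667 mR/h
Total = 9.015 + 1.661 + 0.8667 = 11.54 mR/h.

11.5 mR/h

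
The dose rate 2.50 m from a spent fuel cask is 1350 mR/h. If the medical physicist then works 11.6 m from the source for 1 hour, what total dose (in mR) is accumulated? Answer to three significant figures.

Since intensity falls as 1/r², rate at 11.6 m:
(2.50/11.6)² = 0.04645, so 1350 × 0.04645 = 62.71 mR/h.
Dose = rate × time = 62.71 mR/h × 1.000 h = 62.71 mR.

62.7 mR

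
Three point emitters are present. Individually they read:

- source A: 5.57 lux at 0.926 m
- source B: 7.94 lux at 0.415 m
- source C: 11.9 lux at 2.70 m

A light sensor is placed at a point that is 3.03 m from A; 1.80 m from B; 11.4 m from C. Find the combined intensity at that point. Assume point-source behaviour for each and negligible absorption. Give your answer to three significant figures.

Each source contributes Iᵢ·(dᵢ/rᵢ)²; contributions add.
A: 5.57 × (0.926/3.03)² = 0.5202 lux
B: 7.94 × (0.415/1.80)² = 0.4221 lux
C: 11.9 × (2.70/11.4)² = 0.6675 lux
Total = 0.5202 + 0.4221 + 0.6675 = 1.610 lux.

1.61 lux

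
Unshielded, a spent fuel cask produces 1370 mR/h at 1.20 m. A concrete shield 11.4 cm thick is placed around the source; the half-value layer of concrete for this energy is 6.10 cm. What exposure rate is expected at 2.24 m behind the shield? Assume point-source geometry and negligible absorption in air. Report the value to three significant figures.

Distance alone: 1370 × (1.20/2.24)² = 1370 × 0.2870 = 393.2 mR/h.
Shield: 11.4/6.10 = 1.869 half-value layers → attenuation 2^(−1.869) = 0.2738.
Combined: 393.2 × 0.2738 = 107.7 mR/h.

108 mR/h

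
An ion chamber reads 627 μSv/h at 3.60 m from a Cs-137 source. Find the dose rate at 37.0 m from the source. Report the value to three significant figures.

Applying the 1/r² law, the rate at 37.0 m is
(3.60/37.0)² = 0.009467, so 627 × 0.009467 = 5.936 μSv/h.

5.94 μSv/h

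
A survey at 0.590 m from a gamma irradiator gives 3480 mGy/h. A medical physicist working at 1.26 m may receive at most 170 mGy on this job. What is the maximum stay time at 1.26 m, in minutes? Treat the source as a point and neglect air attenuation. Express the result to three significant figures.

13.4 min

By the inverse-square law, rate at 1.26 m:
3480 × (0.590/1.26)² = 3480 × 0.2193 = 763.2 mGy/h.
Stay time = 170 mGy ÷ 763.2 mGy/h = 0.2227 h = 13.36 min.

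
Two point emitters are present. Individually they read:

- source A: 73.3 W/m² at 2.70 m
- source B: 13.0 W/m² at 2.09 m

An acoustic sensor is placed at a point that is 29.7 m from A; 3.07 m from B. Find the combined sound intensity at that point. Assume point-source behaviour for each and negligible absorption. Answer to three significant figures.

By superposition, sum each source's inverse-square contribution:
A: 73.3 × (2.70/29.7)² = 0.6058 W/m²
B: 13.0 × (2.09/3.07)² = 6.025 W/m²
Total = 0.6058 + 6.025 = 6.631 W/m².

6.63 W/m²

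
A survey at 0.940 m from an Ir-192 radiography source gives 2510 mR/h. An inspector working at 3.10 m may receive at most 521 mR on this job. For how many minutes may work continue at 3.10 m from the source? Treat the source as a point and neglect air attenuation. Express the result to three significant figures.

135 min

By the inverse-square law, rate at 3.10 m:
2510 × (0.940/3.10)² = 2510 × 0.09195 = 230.8 mR/h.
Stay time = 521 mR ÷ 230.8 mR/h = 2.257 h = 135.4 min.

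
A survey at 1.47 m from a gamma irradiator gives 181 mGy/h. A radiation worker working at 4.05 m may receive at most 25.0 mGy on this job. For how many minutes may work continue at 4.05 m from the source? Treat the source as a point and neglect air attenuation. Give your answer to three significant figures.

Applying the 1/r² law, rate at 4.05 m:
181 × (1.47/4.05)² = 181 × 0.1317 = 23.84 mGy/h.
Stay time = 25.0 mGy ÷ 23.84 mGy/h = 1.049 h = 62.94 min.

62.9 min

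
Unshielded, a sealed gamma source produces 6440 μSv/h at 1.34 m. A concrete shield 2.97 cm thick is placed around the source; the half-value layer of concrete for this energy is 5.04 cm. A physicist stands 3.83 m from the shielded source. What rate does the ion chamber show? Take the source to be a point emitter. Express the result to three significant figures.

Distance alone: (1.34/3.83)² = 0.1224, so 6440 × 0.1224 = 788.3 μSv/h.
Shield: 2.97/5.04 = 0.5893 half-value layers → attenuation 2^(−0.5893) = 0.6647.
Combined: 788.3 × 0.6647 = 524.0 μSv/h.

524 μSv/h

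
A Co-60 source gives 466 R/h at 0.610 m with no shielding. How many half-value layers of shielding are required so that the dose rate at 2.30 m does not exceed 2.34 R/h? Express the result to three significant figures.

At 2.30 m, distance alone gives 466 × (0.610/2.30)² = 466 × 0.07034 = 32.78 R/h.
Further attenuation needed: 32.78/2.34 = 14.01.
n = log₂(14.01) = 3.808 half-value layers.

3.81 half-value layers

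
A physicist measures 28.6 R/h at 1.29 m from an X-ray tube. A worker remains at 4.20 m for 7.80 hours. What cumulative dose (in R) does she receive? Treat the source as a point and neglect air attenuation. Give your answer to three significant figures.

21.0 R

By the inverse-square law, rate at 4.20 m:
(1.29/4.20)² = 0.09434, so 28.6 × 0.09434 = 2.698 R/h.
Dose = rate × time = 2.698 R/h × 7.800 h = 21.04 R.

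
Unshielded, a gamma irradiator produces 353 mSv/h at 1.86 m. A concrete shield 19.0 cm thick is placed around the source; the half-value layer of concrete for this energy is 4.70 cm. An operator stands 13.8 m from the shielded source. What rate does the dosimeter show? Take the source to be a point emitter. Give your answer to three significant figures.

0.389 mSv/h

Distance alone: 353 × (1.86/13.8)² = 353 × 0.01817 = 6.414 mSv/h.
Shield: 19.0/4.70 = 4.043 half-value layers → attenuation 2^(−4.043) = 0.06066.
Combined: 6.414 × 0.06066 = 0.3891 mSv/h.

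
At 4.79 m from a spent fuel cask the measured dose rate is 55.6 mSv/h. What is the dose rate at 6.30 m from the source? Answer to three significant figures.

32.1 mSv/h

Intensity scales as (d₁/d₂)², so scaling from 4.79 m to 6.30 m:
(4.79/6.30)² = 0.5781, so 55.6 × 0.5781 = 32.14 mSv/h.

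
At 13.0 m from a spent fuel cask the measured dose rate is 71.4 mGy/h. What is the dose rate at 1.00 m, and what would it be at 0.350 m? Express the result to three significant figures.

Intensity scales as (d₁/d₂)², so
At 1.00 m: (13.0/1.00)² = 169.0, so 71.4 × 169.0 = 12070 mGy/h
At 0.350 m: 12070 × (1.00/0.350)² = 12070 × 8.163 = 98530 mGy/h.

12100 mGy/h; 98500 mGy/h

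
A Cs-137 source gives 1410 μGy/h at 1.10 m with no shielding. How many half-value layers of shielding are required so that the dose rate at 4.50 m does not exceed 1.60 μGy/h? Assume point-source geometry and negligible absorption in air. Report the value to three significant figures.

At 4.50 m, distance alone gives 1410 × (1.10/4.50)² = 1410 × 0.05975 = 84.25 μGy/h.
Further attenuation needed: 84.25/1.60 = 52.66.
n = log₂(52.66) = 5.719 half-value layers.

5.72 half-value layers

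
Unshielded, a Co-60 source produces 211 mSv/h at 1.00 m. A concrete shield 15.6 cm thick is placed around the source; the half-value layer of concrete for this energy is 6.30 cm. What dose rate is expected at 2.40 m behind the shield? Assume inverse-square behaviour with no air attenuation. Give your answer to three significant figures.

Distance alone: (1.00/2.40)² = 0.1736, so 211 × 0.1736 = 36.63 mSv/h.
Shield: 15.6/6.30 = 2.476 half-value layers → attenuation 2^(−2.476) = 0.1797.
Combined: 36.63 × 0.1797 = 6.582 mSv/h.

6.58 mSv/h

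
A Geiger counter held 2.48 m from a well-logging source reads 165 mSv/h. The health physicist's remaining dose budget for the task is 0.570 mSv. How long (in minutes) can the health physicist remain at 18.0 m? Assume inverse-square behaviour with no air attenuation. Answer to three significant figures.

10.9 min

Since intensity falls as 1/r², rate at 18.0 m:
(2.48/18.0)² = 0.01898, so 165 × 0.01898 = 3.132 mSv/h.
Stay time = 0.570 mSv ÷ 3.132 mSv/h = 0.1820 h = 10.92 min.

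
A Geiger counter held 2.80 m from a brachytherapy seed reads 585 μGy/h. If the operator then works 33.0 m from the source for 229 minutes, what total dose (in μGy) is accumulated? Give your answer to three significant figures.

16.1 μGy

Since intensity falls as 1/r², rate at 33.0 m:
(2.80/33.0)² = 0.007199, so 585 × 0.007199 = 4.211 μGy/h.
Dose = rate × time = 4.211 μGy/h × 3.817 h = 16.07 μGy.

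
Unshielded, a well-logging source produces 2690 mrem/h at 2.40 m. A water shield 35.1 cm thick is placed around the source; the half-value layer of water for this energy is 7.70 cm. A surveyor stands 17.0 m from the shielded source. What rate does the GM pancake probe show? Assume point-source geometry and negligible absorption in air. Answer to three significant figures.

Distance alone: 2690 × (2.40/17.0)² = 2690 × 0.01993 = 53.61 mrem/h.
Shield: 35.1/7.70 = 4.558 half-value layers → attenuation 2^(−4.558) = 0.04245.
Combined: 53.61 × 0.04245 = 2.276 mrem/h.

2.28 mrem/h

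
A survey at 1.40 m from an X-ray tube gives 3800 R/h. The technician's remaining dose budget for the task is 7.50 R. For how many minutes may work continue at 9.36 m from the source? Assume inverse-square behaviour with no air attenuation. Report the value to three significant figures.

By the inverse-square law, rate at 9.36 m:
(1.40/9.36)² = 0.02237, so 3800 × 0.02237 = 85.01 R/h.
Stay time = 7.50 R ÷ 85.01 R/h = 0.08822 h = 5.293 min.

5.29 min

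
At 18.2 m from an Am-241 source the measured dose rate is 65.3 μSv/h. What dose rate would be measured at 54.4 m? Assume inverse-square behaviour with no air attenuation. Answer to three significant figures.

7.31 μSv/h

By the inverse-square law, scaling from 18.2 m to 54.4 m:
65.3 × (18.2/54.4)² = 65.3 × 0.1119 = 7.307 μSv/h.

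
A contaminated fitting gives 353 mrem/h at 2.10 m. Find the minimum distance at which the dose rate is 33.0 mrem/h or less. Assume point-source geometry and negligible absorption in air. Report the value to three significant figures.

Using I₁d₁² = I₂d₂², d₂ = d₁·√(I₁/I₂).
I₁/I₂ = 353/33.0 = 10.70, so d₂ = 2.10 × √10.70 = 6.869 m.

6.87 m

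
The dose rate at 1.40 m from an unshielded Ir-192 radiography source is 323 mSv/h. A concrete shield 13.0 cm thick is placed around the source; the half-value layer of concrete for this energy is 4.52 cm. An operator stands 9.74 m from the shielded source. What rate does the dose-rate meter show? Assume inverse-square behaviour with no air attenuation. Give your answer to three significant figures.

Distance alone: 323 × (1.40/9.74)² = 323 × 0.02066 = 6.673 mSv/h.
Shield: 13.0/4.52 = 2.876 half-value layers → attenuation 2^(−2.876) = 0.1362.
Combined: 6.673 × 0.1362 = 0.9089 mSv/h.

0.909 mSv/h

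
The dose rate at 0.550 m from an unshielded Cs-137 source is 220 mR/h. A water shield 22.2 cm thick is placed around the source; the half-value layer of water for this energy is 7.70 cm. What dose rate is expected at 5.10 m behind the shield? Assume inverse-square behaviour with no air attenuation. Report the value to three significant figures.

0.347 mR/h

Distance alone: (0.550/5.10)² = 0.01163, so 220 × 0.01163 = 2.559 mR/h.
Shield: 22.2/7.70 = 2.883 half-value layers → attenuation 2^(−2.883) = 0.1356.
Combined: 2.559 × 0.1356 = 0.3470 mR/h.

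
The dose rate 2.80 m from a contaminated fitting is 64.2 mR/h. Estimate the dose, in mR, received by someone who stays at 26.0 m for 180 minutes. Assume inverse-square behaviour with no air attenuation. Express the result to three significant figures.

2.23 mR

Using I₁d₁² = I₂d₂², rate at 26.0 m:
(2.80/26.0)² = 0.01160, so 64.2 × 0.01160 = 0.7447 mR/h.
Dose = rate × time = 0.7447 mR/h × 3.000 h = 2.234 mR.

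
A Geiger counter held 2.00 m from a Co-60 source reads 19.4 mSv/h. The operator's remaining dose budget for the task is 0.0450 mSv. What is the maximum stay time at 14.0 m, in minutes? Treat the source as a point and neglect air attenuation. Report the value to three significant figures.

6.82 min

By the inverse-square law, rate at 14.0 m:
(2.00/14.0)² = 0.02041, so 19.4 × 0.02041 = 0.3960 mSv/h.
Stay time = 0.0450 mSv ÷ 0.3960 mSv/h = 0.1136 h = 6.816 min.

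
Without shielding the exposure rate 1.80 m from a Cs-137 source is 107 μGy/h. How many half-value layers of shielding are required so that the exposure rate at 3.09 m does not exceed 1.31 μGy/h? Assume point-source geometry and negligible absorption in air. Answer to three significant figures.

4.79 half-value layers

At 3.09 m, distance alone gives 107 × (1.80/3.09)² = 107 × 0.3393 = 36.31 μGy/h.
Further attenuation needed: 36.31/1.31 = 27.72.
n = log₂(27.72) = 4.793 half-value layers.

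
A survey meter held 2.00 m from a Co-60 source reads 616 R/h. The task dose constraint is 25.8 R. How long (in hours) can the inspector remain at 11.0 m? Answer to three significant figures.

1.27 h

Since intensity falls as 1/r², rate at 11.0 m:
(2.00/11.0)² = 0.03306, so 616 × 0.03306 = 20.36 R/h.
Stay time = 25.8 R ÷ 20.36 R/h = 1.267 h.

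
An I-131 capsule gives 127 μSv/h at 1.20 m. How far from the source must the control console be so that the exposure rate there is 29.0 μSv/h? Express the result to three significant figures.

Applying the 1/r² law, d₂ = d₁·√(I₁/I₂).
I₁/I₂ = 127/29.0 = 4.379, so d₂ = 1.20 × √4.379 = 2.511 m.

2.51 m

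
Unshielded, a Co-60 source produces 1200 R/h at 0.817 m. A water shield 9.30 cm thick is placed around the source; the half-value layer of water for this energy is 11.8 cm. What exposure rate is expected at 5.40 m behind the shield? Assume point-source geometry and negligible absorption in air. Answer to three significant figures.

15.9 R/h

Distance alone: 1200 × (0.817/5.40)² = 1200 × 0.02289 = 27.47 R/h.
Shield: 9.30/11.8 = 0.7881 half-value layers → attenuation 2^(−0.7881) = 0.5791.
Combined: 27.47 × 0.5791 = 15.91 R/h.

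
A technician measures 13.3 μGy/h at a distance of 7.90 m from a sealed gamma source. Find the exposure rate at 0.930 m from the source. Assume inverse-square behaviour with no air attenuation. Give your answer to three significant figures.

960 μGy/h

Intensity scales as (d₁/d₂)², so the rate at 0.930 m is
13.3 × (7.90/0.930)² = 13.3 × 72.16 = 959.7 μGy/h.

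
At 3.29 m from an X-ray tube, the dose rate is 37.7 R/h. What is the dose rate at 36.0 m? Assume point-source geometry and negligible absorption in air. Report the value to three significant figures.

Using I₁d₁² = I₂d₂², the rate at 36.0 m is
(3.29/36.0)² = 0.008352, so 37.7 × 0.008352 = 0.3149 R/h.

0.315 R/h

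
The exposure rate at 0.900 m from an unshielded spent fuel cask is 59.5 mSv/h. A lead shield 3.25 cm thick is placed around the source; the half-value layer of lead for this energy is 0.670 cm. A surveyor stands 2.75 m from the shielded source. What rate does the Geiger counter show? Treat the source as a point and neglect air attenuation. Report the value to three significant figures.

Distance alone: (0.900/2.75)² = 0.1071, so 59.5 × 0.1071 = 6.372 mSv/h.
Shield: 3.25/0.670 = 4.851 half-value layers → attenuation 2^(−4.851) = 0.03465.
Combined: 6.372 × 0.03465 = 0.2208 mSv/h.

0.221 mSv/h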